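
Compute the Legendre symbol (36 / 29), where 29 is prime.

1

Euler's criterion: (36/29) ≡ 7^14 (mod 29).
7^2 ≡ 20 (mod 29)
7^4 ≡ 23 (mod 29)
7^8 ≡ 7 (mod 29)
7^14 = 7^(8+4+2) ≡ 1 (mod 29).
Result is 1, so (36/29) = 1.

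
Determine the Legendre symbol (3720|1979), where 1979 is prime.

-1

First reduce: 3720 ≡ 1741 (mod 1979).
Reciprocity: 1741 ≡ 1 and 1979 ≡ 3 (mod 4), so (1741/1979) = +(1979/1741).
Reduce top mod 1741: now compute (238/1741).
Pull out 2: since 1741 ≡ 5 (mod 8), (2/1741) = -1.
Reciprocity: 119 ≡ 3 and 1741 ≡ 1 (mod 4), so (119/1741) = +(1741/119).
Reduce top mod 119: now compute (75/119).
Reciprocity: 75 ≡ 3 and 119 ≡ 3 (mod 4), so (75/119) = −(119/75).
Reduce top mod 75: now compute (44/75).
Pull out 2^2: since 75 ≡ 3 (mod 8), (2/75) = -1, so (2/75)^2 = +1.
Reciprocity: 11 ≡ 3 and 75 ≡ 3 (mod 4), so (11/75) = −(75/11).
Reduce top mod 11: now compute (9/11).
Reciprocity: 9 ≡ 1 and 11 ≡ 3 (mod 4), so (9/11) = +(11/9).
Reduce top mod 9: now compute (2/9).
Pull out 2: since 9 ≡ 1 (mod 8), (2/9) = +1.
Reached (1/9) = 1. Collecting the sign flips along the way, the symbol is -1.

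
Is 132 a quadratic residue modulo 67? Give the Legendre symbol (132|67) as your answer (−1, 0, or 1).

Euler's criterion: (132/67) ≡ 65^33 (mod 67).
65^2 ≡ 4 (mod 67)
65^4 ≡ 16 (mod 67)
65^8 ≡ 55 (mod 67)
65^16 ≡ 10 (mod 67)
65^32 ≡ 33 (mod 67)
65^33 = 65^(32+1) ≡ 1 (mod 67).
Result is 1, so (132/67) = 1.

1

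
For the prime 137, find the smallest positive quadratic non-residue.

3

(2/137) = +1, so 2 is a residue.
(3/137) = −1, so 3 is the smallest positive non-residue mod 137.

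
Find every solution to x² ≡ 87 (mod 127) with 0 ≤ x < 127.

Since 127 ≡ 3 (mod 4), a square root of 87 is 87^((127+1)/4) = 87^32 mod 127.
Repeated squaring: 87^2≡76, 87^4≡61, 87^8≡38, 87^16≡47, 87^32≡50 (mod 127).
87^32 = 87^(32) ≡ 50 (mod 127).
Check: 50² = 2500 ≡ 87 (mod 127). The two roots are 50 and 77.

50, 77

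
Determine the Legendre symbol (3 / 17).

-1

Reciprocity: 3 ≡ 3 and 17 ≡ 1 (mod 4), so (3/17) = +(17/3).
Reduce top mod 3: now compute (2/3).
Pull out 2: since 3 ≡ 3 (mod 8), (2/3) = -1.
Reached (1/3) = 1. Collecting the sign flips along the way, the symbol is -1.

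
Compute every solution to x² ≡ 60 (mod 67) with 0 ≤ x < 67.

23, 44

Since 67 ≡ 3 (mod 4), a square root of 60 is 60^((67+1)/4) = 60^17 mod 67.
Repeated squaring: 60^2≡49, 60^4≡56, 60^8≡54, 60^16≡35 (mod 67).
60^17 = 60^(16+1) ≡ 23 (mod 67).
Check: 23² = 529 ≡ 60 (mod 67). The two roots are 23 and 44.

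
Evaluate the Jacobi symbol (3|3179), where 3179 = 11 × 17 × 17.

1

Reciprocity: 3 ≡ 3 and 3179 ≡ 3 (mod 4), so (3/3179) = −(3179/3).
Reduce top mod 3: now compute (2/3).
Pull out 2: since 3 ≡ 3 (mod 8), (2/3) = -1.
Reached (1/3) = 1. Collecting the sign flips along the way, the symbol is +1.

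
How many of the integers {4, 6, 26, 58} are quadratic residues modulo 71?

(4/71) = +1 → QR.
(6/71) = +1 → QR.
(26/71) = -1 → non-residue.
(58/71) = +1 → QR.
Total quadratic residues among the 4: 3.

3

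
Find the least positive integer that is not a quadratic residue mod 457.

(2/457) = +1, so 2 is a residue.
(3/457) = +1, so 3 is a residue.
(4/457) = +1, so 4 is a residue.
(5/457) = −1, so 5 is the smallest positive non-residue mod 457.

5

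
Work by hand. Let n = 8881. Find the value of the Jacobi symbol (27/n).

1

Reciprocity: 27 ≡ 3 and 8881 ≡ 1 (mod 4), so (27/8881) = +(8881/27).
Reduce top mod 27: now compute (25/27).
Reciprocity: 25 ≡ 1 and 27 ≡ 3 (mod 4), so (25/27) = +(27/25).
Reduce top mod 25: now compute (2/25).
Pull out 2: since 25 ≡ 1 (mod 8), (2/25) = +1.
Reached (1/25) = 1. Collecting the sign flips along the way, the symbol is +1.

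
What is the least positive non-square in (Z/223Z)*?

(2/223) = +1, so 2 is a residue.
(3/223) = −1, so 3 is the smallest positive non-residue mod 223.

3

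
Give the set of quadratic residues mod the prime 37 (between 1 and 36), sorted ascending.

Square k = 1,…,18 (k and 37−k give the same square):
1²=1, 2²=4, 3²=9, 4²=16, 5²=25, 6²=36, 7²≡12, 8²≡27, 9²≡7, 10²≡26, 11²≡10, 12²≡33, 13²≡21, 14²≡11, 15²≡3, 16²≡34, 17²≡30, 18²≡28 (mod 37).
So the quadratic residues mod 37 are {1, 3, 4, 7, 9, 10, 11, 12, 16, 21, 25, 26, 27, 28, 30, 33, 34, 36}.

1 3 4 7 9 10 11 12 16 21 25 26 27 28 30 33 34 36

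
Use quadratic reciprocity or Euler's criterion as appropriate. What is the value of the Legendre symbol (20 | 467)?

-1

Euler's criterion: (20/467) ≡ 20^233 (mod 467).
20^2 ≡ 400 (mod 467)
20^4 ≡ 286 (mod 467)
20^8 ≡ 71 (mod 467)
20^16 ≡ 371 (mod 467)
20^32 ≡ 343 (mod 467)
20^64 ≡ 432 (mod 467)
20^128 ≡ 291 (mod 467)
20^233 = 20^(128+64+32+8+1) ≡ 466 (mod 467).
Result is 466 ≡ −1, so (20/467) = −1.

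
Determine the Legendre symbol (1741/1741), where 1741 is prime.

0

First reduce: 1741 ≡ 0 (mod 1741).
Top reduces to 0: gcd > 1, so the symbol is 0.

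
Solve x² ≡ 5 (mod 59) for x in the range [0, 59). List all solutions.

Since 59 ≡ 3 (mod 4), a square root of 5 is 5^((59+1)/4) = 5^15 mod 59.
Repeated squaring: 5^2≡25, 5^4≡35, 5^8≡45 (mod 59).
5^15 = 5^(8+4+2+1) ≡ 51 (mod 59).
Check: 51² = 2601 ≡ 5 (mod 59). The two roots are 8 and 51.

8, 51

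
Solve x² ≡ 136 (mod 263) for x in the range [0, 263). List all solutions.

Since 263 ≡ 3 (mod 4), a square root of 136 is 136^((263+1)/4) = 136^66 mod 263.
Repeated squaring: 136^2≡86, 136^4≡32, 136^8≡235, 136^16≡258, 136^32≡25, 136^64≡99 (mod 263).
136^66 = 136^(64+2) ≡ 98 (mod 263).
Check: 98² = 9604 ≡ 136 (mod 263). The two roots are 98 and 165.

98, 165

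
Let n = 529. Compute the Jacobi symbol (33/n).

1

Reciprocity: 33 ≡ 1 and 529 ≡ 1 (mod 4), so (33/529) = +(529/33).
Reduce top mod 33: now compute (1/33).
Reached (1/33) = 1. Collecting the sign flips along the way, the symbol is +1.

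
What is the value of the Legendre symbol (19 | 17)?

1

Euler's criterion: (19/17) ≡ 2^8 (mod 17).
2^2 ≡ 4 (mod 17)
2^4 ≡ 16 (mod 17)
2^8 ≡ 1 (mod 17)
2^8 = 2^(8) ≡ 1 (mod 17).
Result is 1, so (19/17) = 1.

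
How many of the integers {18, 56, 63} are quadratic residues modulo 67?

(18/67) = -1 → non-residue.
(56/67) = +1 → QR.
(63/67) = -1 → non-residue.
Total quadratic residues among the 3: 1.

1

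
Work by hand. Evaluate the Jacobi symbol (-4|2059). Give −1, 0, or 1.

-1

First reduce: -4 ≡ 2055 (mod 2059).
Reciprocity: 2055 ≡ 3 and 2059 ≡ 3 (mod 4), so (2055/2059) = −(2059/2055).
Reduce top mod 2055: now compute (4/2055).
Pull out 2^2: since 2055 ≡ 7 (mod 8), (2/2055) = +1, so (2/2055)^2 = +1.
Reached (1/2055) = 1. Collecting the sign flips along the way, the symbol is -1.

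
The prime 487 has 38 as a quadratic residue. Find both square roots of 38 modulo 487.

Since 487 ≡ 3 (mod 4), a square root of 38 is 38^((487+1)/4) = 38^122 mod 487.
Repeated squaring: 38^2≡470, 38^4≡289, 38^8≡244, 38^16≡122, 38^32≡274, 38^64≡78 (mod 487).
38^122 = 38^(64+32+16+8+2) ≡ 119 (mod 487).
Check: 119² = 14161 ≡ 38 (mod 487). The two roots are 119 and 368.

119, 368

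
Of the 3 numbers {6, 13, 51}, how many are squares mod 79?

2

(6/79) = -1 → non-residue.
(13/79) = +1 → QR.
(51/79) = +1 → QR.
Total quadratic residues among the 3: 2.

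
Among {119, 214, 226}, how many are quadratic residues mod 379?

2

(119/379) = +1 → QR.
(214/379) = -1 → non-residue.
(226/379) = +1 → QR.
Total quadratic residues among the 3: 2.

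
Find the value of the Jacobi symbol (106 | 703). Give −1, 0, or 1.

-1

Pull out 2: since 703 ≡ 7 (mod 8), (2/703) = +1.
Reciprocity: 53 ≡ 1 and 703 ≡ 3 (mod 4), so (53/703) = +(703/53).
Reduce top mod 53: now compute (14/53).
Pull out 2: since 53 ≡ 5 (mod 8), (2/53) = -1.
Reciprocity: 7 ≡ 3 and 53 ≡ 1 (mod 4), so (7/53) = +(53/7).
Reduce top mod 7: now compute (4/7).
Pull out 2^2: since 7 ≡ 7 (mod 8), (2/7) = +1, so (2/7)^2 = +1.
Reached (1/7) = 1. Collecting the sign flips along the way, the symbol is -1.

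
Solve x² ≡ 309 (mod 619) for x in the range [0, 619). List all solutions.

Since 619 ≡ 3 (mod 4), a square root of 309 is 309^((619+1)/4) = 309^155 mod 619.
Repeated squaring: 309^2≡155, 309^4≡503, 309^8≡457, 309^16≡246, 309^32≡473, 309^64≡270, 309^128≡477 (mod 619).
309^155 = 309^(128+16+8+2+1) ≡ 144 (mod 619).
Check: 144² = 20736 ≡ 309 (mod 619). The two roots are 144 and 475.

144, 475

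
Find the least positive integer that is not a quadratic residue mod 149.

(2/149) = −1, so 2 is the smallest positive non-residue mod 149.

2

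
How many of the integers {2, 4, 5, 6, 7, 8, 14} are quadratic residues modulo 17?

(2/17) = +1 → QR.
(4/17) = +1 → QR.
(5/17) = -1 → non-residue.
(6/17) = -1 → non-residue.
(7/17) = -1 → non-residue.
(8/17) = +1 → QR.
(14/17) = -1 → non-residue.
Total quadratic residues among the 7: 3.

3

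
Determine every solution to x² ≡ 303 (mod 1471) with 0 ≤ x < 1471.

698, 773

Since 1471 ≡ 3 (mod 4), a square root of 303 is 303^((1471+1)/4) = 303^368 mod 1471.
Repeated squaring: 303^2≡607, 303^4≡699, 303^8≡229, 303^16≡956, 303^32≡445, 303^64≡911, 303^128≡277, 303^256≡237 (mod 1471).
303^368 = 303^(256+64+32+16) ≡ 698 (mod 1471).
Check: 698² = 487204 ≡ 303 (mod 1471). The two roots are 698 and 773.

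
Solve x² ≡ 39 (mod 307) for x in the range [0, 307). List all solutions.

Since 307 ≡ 3 (mod 4), a square root of 39 is 39^((307+1)/4) = 39^77 mod 307.
Repeated squaring: 39^2≡293, 39^4≡196, 39^8≡41, 39^16≡146, 39^32≡133, 39^64≡190 (mod 307).
39^77 = 39^(64+8+4+1) ≡ 119 (mod 307).
Check: 119² = 14161 ≡ 39 (mod 307). The two roots are 119 and 188.

119, 188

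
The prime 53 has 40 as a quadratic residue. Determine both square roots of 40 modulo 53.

26, 27

53 ≡ 1 (mod 4), so we find a root by search.
Trying successive values, 26² = 676 ≡ 40 (mod 53). The other root is 53 − 26 = 27.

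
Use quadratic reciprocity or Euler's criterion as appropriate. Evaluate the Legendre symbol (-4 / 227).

-1

First reduce: -4 ≡ 223 (mod 227).
Reciprocity: 223 ≡ 3 and 227 ≡ 3 (mod 4), so (223/227) = −(227/223).
Reduce top mod 223: now compute (4/223).
Pull out 2^2: since 223 ≡ 7 (mod 8), (2/223) = +1, so (2/223)^2 = +1.
Reached (1/223) = 1. Collecting the sign flips along the way, the symbol is -1.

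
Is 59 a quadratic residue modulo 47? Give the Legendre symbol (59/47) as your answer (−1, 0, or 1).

First reduce: 59 ≡ 12 (mod 47).
Pull out 2^2: since 47 ≡ 7 (mod 8), (2/47) = +1, so (2/47)^2 = +1.
Reciprocity: 3 ≡ 3 and 47 ≡ 3 (mod 4), so (3/47) = −(47/3).
Reduce top mod 3: now compute (2/3).
Pull out 2: since 3 ≡ 3 (mod 8), (2/3) = -1.
Reached (1/3) = 1. Collecting the sign flips along the way, the symbol is +1.

1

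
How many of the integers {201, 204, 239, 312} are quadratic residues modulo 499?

2

(201/499) = -1 → non-residue.
(204/499) = +1 → QR.
(239/499) = +1 → QR.
(312/499) = -1 → non-residue.
Total quadratic residues among the 4: 2.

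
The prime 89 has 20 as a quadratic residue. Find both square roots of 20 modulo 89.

38, 51

89 ≡ 1 (mod 4), so we find a root by search.
Trying successive values, 38² = 1444 ≡ 20 (mod 89). The other root is 89 − 38 = 51.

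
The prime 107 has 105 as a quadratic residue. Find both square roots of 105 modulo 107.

Since 107 ≡ 3 (mod 4), a square root of 105 is 105^((107+1)/4) = 105^27 mod 107.
Repeated squaring: 105^2≡4, 105^4≡16, 105^8≡42, 105^16≡52 (mod 107).
105^27 = 105^(16+8+2+1) ≡ 76 (mod 107).
Check: 76² = 5776 ≡ 105 (mod 107). The two roots are 31 and 76.

31, 76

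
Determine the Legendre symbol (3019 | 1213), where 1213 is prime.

-1

First reduce: 3019 ≡ 593 (mod 1213).
Reciprocity: 593 ≡ 1 and 1213 ≡ 1 (mod 4), so (593/1213) = +(1213/593).
Reduce top mod 593: now compute (27/593).
Reciprocity: 27 ≡ 3 and 593 ≡ 1 (mod 4), so (27/593) = +(593/27).
Reduce top mod 27: now compute (26/27).
Pull out 2: since 27 ≡ 3 (mod 8), (2/27) = -1.
Reciprocity: 13 ≡ 1 and 27 ≡ 3 (mod 4), so (13/27) = +(27/13).
Reduce top mod 13: now compute (1/13).
Reached (1/13) = 1. Collecting the sign flips along the way, the symbol is -1.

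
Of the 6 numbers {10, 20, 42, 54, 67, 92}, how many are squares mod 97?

(10/97) = -1 → non-residue.
(20/97) = -1 → non-residue.
(42/97) = -1 → non-residue.
(54/97) = +1 → QR.
(67/97) = -1 → non-residue.
(92/97) = -1 → non-residue.
Total quadratic residues among the 6: 1.

1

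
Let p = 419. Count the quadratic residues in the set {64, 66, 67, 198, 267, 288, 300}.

4

(64/419) = +1 → QR.
(66/419) = +1 → QR.
(67/419) = -1 → non-residue.
(198/419) = +1 → QR.
(267/419) = -1 → non-residue.
(288/419) = -1 → non-residue.
(300/419) = +1 → QR.
Total quadratic residues among the 7: 4.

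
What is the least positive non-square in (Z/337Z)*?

5

(2/337) = +1, so 2 is a residue.
(3/337) = +1, so 3 is a residue.
(4/337) = +1, so 4 is a residue.
(5/337) = −1, so 5 is the smallest positive non-residue mod 337.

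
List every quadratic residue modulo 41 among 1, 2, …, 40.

Square k = 1,…,20 (k and 41−k give the same square):
1²=1, 2²=4, 3²=9, 4²=16, 5²=25, 6²=36, 7²≡8, 8²≡23, 9²≡40, 10²≡18, 11²≡39, 12²≡21, 13²≡5, 14²≡32, 15²≡20, 16²≡10, 17²≡2, 18²≡37, 19²≡33, 20²≡31 (mod 41).
So the quadratic residues mod 41 are {1, 2, 4, 5, 8, 9, 10, 16, 18, 20, 21, 23, 25, 31, 32, 33, 36, 37, 39, 40}.

1 2 4 5 8 9 10 16 18 20 21 23 25 31 32 33 36 37 39 40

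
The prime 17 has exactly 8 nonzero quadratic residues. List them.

Square k = 1,…,8 (k and 17−k give the same square):
1²=1, 2²=4, 3²=9, 4²=16, 5²≡8, 6²≡2, 7²≡15, 8²≡13 (mod 17).
So the quadratic residues mod 17 are {1, 2, 4, 8, 9, 13, 15, 16}.

1,2,4,8,9,13,15,16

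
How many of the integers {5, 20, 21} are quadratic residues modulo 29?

(5/29) = +1 → QR.
(20/29) = +1 → QR.
(21/29) = -1 → non-residue.
Total quadratic residues among the 3: 2.

2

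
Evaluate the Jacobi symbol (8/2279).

Pull out 2^3: since 2279 ≡ 7 (mod 8), (2/2279) = +1, so (2/2279)^3 = +1.
Reached (1/2279) = 1. Collecting the sign flips along the way, the symbol is +1.

1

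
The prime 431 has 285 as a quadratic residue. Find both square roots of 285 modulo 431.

Since 431 ≡ 3 (mod 4), a square root of 285 is 285^((431+1)/4) = 285^108 mod 431.
Repeated squaring: 285^2≡197, 285^4≡19, 285^8≡361, 285^16≡159, 285^32≡283, 285^64≡354 (mod 431).
285^108 = 285^(64+32+8+4) ≡ 297 (mod 431).
Check: 297² = 88209 ≡ 285 (mod 431). The two roots are 134 and 297.

134, 297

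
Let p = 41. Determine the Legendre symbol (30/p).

-1

Pull out 2: since 41 ≡ 1 (mod 8), (2/41) = +1.
Reciprocity: 15 ≡ 3 and 41 ≡ 1 (mod 4), so (15/41) = +(41/15).
Reduce top mod 15: now compute (11/15).
Reciprocity: 11 ≡ 3 and 15 ≡ 3 (mod 4), so (11/15) = −(15/11).
Reduce top mod 11: now compute (4/11).
Pull out 2^2: since 11 ≡ 3 (mod 8), (2/11) = -1, so (2/11)^2 = +1.
Reached (1/11) = 1. Collecting the sign flips along the way, the symbol is -1.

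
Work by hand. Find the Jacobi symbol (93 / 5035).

-1

Reciprocity: 93 ≡ 1 and 5035 ≡ 3 (mod 4), so (93/5035) = +(5035/93).
Reduce top mod 93: now compute (13/93).
Reciprocity: 13 ≡ 1 and 93 ≡ 1 (mod 4), so (13/93) = +(93/13).
Reduce top mod 13: now compute (2/13).
Pull out 2: since 13 ≡ 5 (mod 8), (2/13) = -1.
Reached (1/13) = 1. Collecting the sign flips along the way, the symbol is -1.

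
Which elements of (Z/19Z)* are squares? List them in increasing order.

Square k = 1,…,9 (k and 19−k give the same square):
1²=1, 2²=4, 3²=9, 4²=16, 5²≡6, 6²≡17, 7²≡11, 8²≡7, 9²≡5 (mod 19).
So the quadratic residues mod 19 are {1, 4, 5, 6, 7, 9, 11, 16, 17}.

1,4,5,6,7,9,11,16,17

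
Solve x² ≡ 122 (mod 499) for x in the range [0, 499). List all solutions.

163, 336

Since 499 ≡ 3 (mod 4), a square root of 122 is 122^((499+1)/4) = 122^125 mod 499.
Repeated squaring: 122^2≡413, 122^4≡410, 122^8≡436, 122^16≡476, 122^32≡30, 122^64≡401 (mod 499).
122^125 = 122^(64+32+16+8+4+1) ≡ 336 (mod 499).
Check: 336² = 112896 ≡ 122 (mod 499). The two roots are 163 and 336.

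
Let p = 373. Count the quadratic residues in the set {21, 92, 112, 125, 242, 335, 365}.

3

(21/373) = +1 → QR.
(92/373) = -1 → non-residue.
(112/373) = +1 → QR.
(125/373) = -1 → non-residue.
(242/373) = -1 → non-residue.
(335/373) = +1 → QR.
(365/373) = -1 → non-residue.
Total quadratic residues among the 7: 3.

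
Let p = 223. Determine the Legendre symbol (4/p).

1

Pull out 2^2: since 223 ≡ 7 (mod 8), (2/223) = +1, so (2/223)^2 = +1.
Reached (1/223) = 1. Collecting the sign flips along the way, the symbol is +1.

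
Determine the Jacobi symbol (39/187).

1

Reciprocity: 39 ≡ 3 and 187 ≡ 3 (mod 4), so (39/187) = −(187/39).
Reduce top mod 39: now compute (31/39).
Reciprocity: 31 ≡ 3 and 39 ≡ 3 (mod 4), so (31/39) = −(39/31).
Reduce top mod 31: now compute (8/31).
Pull out 2^3: since 31 ≡ 7 (mod 8), (2/31) = +1, so (2/31)^3 = +1.
Reached (1/31) = 1. Collecting the sign flips along the way, the symbol is +1.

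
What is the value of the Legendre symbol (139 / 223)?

Reciprocity: 139 ≡ 3 and 223 ≡ 3 (mod 4), so (139/223) = −(223/139).
Reduce top mod 139: now compute (84/139).
Pull out 2^2: since 139 ≡ 3 (mod 8), (2/139) = -1, so (2/139)^2 = +1.
Reciprocity: 21 ≡ 1 and 139 ≡ 3 (mod 4), so (21/139) = +(139/21).
Reduce top mod 21: now compute (13/21).
Reciprocity: 13 ≡ 1 and 21 ≡ 1 (mod 4), so (13/21) = +(21/13).
Reduce top mod 13: now compute (8/13).
Pull out 2^3: since 13 ≡ 5 (mod 8), (2/13) = -1, so (2/13)^3 = -1.
Reached (1/13) = 1. Collecting the sign flips along the way, the symbol is +1.

1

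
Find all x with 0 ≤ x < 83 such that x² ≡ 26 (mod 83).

Since 83 ≡ 3 (mod 4), a square root of 26 is 26^((83+1)/4) = 26^21 mod 83.
Repeated squaring: 26^2≡12, 26^4≡61, 26^8≡69, 26^16≡30 (mod 83).
26^21 = 26^(16+4+1) ≡ 21 (mod 83).
Check: 21² = 441 ≡ 26 (mod 83). The two roots are 21 and 62.

21, 62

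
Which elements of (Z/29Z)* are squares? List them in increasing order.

Square k = 1,…,14 (k and 29−k give the same square):
1²=1, 2²=4, 3²=9, 4²=16, 5²=25, 6²≡7, 7²≡20, 8²≡6, 9²≡23, 10²≡13, 11²≡5, 12²≡28, 13²≡24, 14²≡22 (mod 29).
So the quadratic residues mod 29 are {1, 4, 5, 6, 7, 9, 13, 16, 20, 22, 23, 24, 25, 28}.

1,4,5,6,7,9,13,16,20,22,23,24,25,28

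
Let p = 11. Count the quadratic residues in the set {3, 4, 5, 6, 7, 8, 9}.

(3/11) = +1 → QR.
(4/11) = +1 → QR.
(5/11) = +1 → QR.
(6/11) = -1 → non-residue.
(7/11) = -1 → non-residue.
(8/11) = -1 → non-residue.
(9/11) = +1 → QR.
Total quadratic residues among the 7: 4.

4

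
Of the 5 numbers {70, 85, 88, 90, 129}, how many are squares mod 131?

(70/131) = -1 → non-residue.
(85/131) = -1 → non-residue.
(88/131) = -1 → non-residue.
(90/131) = -1 → non-residue.
(129/131) = +1 → QR.
Total quadratic residues among the 5: 1.

1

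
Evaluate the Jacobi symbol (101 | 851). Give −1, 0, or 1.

1

Reciprocity: 101 ≡ 1 and 851 ≡ 3 (mod 4), so (101/851) = +(851/101).
Reduce top mod 101: now compute (43/101).
Reciprocity: 43 ≡ 3 and 101 ≡ 1 (mod 4), so (43/101) = +(101/43).
Reduce top mod 43: now compute (15/43).
Reciprocity: 15 ≡ 3 and 43 ≡ 3 (mod 4), so (15/43) = −(43/15).
Reduce top mod 15: now compute (13/15).
Reciprocity: 13 ≡ 1 and 15 ≡ 3 (mod 4), so (13/15) = +(15/13).
Reduce top mod 13: now compute (2/13).
Pull out 2: since 13 ≡ 5 (mod 8), (2/13) = -1.
Reached (1/13) = 1. Collecting the sign flips along the way, the symbol is +1.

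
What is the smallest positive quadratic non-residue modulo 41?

(2/41) = +1, so 2 is a residue.
(3/41) = −1, so 3 is the smallest positive non-residue mod 41.

3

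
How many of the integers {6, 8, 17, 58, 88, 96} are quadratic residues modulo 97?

(6/97) = +1 → QR.
(8/97) = +1 → QR.
(17/97) = -1 → non-residue.
(58/97) = -1 → non-residue.
(88/97) = +1 → QR.
(96/97) = +1 → QR.
Total quadratic residues among the 6: 4.

4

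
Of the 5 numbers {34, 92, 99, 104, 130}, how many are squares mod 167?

(34/167) = -1 → non-residue.
(92/167) = -1 → non-residue.
(99/167) = +1 → QR.
(104/167) = -1 → non-residue.
(130/167) = +1 → QR.
Total quadratic residues among the 5: 2.

2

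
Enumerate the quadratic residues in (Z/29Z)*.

Square k = 1,…,14 (k and 29−k give the same square):
1²=1, 2²=4, 3²=9, 4²=16, 5²=25, 6²≡7, 7²≡20, 8²≡6, 9²≡23, 10²≡13, 11²≡5, 12²≡28, 13²≡24, 14²≡22 (mod 29).
So the quadratic residues mod 29 are {1, 4, 5, 6, 7, 9, 13, 16, 20, 22, 23, 24, 25, 28}.

1, 4, 5, 6, 7, 9, 13, 16, 20, 22, 23, 24, 25, 28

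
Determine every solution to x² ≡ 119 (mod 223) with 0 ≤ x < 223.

Since 223 ≡ 3 (mod 4), a square root of 119 is 119^((223+1)/4) = 119^56 mod 223.
Repeated squaring: 119^2≡112, 119^4≡56, 119^8≡14, 119^16≡196, 119^32≡60 (mod 223).
119^56 = 119^(32+16+8) ≡ 66 (mod 223).
Check: 66² = 4356 ≡ 119 (mod 223). The two roots are 66 and 157.

66, 157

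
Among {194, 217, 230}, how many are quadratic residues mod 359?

(194/359) = -1 → non-residue.
(217/359) = +1 → QR.
(230/359) = +1 → QR.
Total quadratic residues among the 3: 2.

2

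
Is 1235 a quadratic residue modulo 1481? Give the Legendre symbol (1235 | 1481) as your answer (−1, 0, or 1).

Reciprocity: 1235 ≡ 3 and 1481 ≡ 1 (mod 4), so (1235/1481) = +(1481/1235).
Reduce top mod 1235: now compute (246/1235).
Pull out 2: since 1235 ≡ 3 (mod 8), (2/1235) = -1.
Reciprocity: 123 ≡ 3 and 1235 ≡ 3 (mod 4), so (123/1235) = −(1235/123).
Reduce top mod 123: now compute (5/123).
Reciprocity: 5 ≡ 1 and 123 ≡ 3 (mod 4), so (5/123) = +(123/5).
Reduce top mod 5: now compute (3/5).
Reciprocity: 3 ≡ 3 and 5 ≡ 1 (mod 4), so (3/5) = +(5/3).
Reduce top mod 3: now compute (2/3).
Pull out 2: since 3 ≡ 3 (mod 8), (2/3) = -1.
Reached (1/3) = 1. Collecting the sign flips along the way, the symbol is -1.

-1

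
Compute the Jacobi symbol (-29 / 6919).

First reduce: -29 ≡ 6890 (mod 6919).
Pull out 2: since 6919 ≡ 7 (mod 8), (2/6919) = +1.
Reciprocity: 3445 ≡ 1 and 6919 ≡ 3 (mod 4), so (3445/6919) = +(6919/3445).
Reduce top mod 3445: now compute (29/3445).
Reciprocity: 29 ≡ 1 and 3445 ≡ 1 (mod 4), so (29/3445) = +(3445/29).
Reduce top mod 29: now compute (23/29).
Reciprocity: 23 ≡ 3 and 29 ≡ 1 (mod 4), so (23/29) = +(29/23).
Reduce top mod 23: now compute (6/23).
Pull out 2: since 23 ≡ 7 (mod 8), (2/23) = +1.
Reciprocity: 3 ≡ 3 and 23 ≡ 3 (mod 4), so (3/23) = −(23/3).
Reduce top mod 3: now compute (2/3).
Pull out 2: since 3 ≡ 3 (mod 8), (2/3) = -1.
Reached (1/3) = 1. Collecting the sign flips along the way, the symbol is +1.

1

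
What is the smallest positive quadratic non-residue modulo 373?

2

(2/373) = −1, so 2 is the smallest positive non-residue mod 373.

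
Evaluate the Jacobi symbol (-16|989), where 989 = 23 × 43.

First reduce: -16 ≡ 973 (mod 989).
Reciprocity: 973 ≡ 1 and 989 ≡ 1 (mod 4), so (973/989) = +(989/973).
Reduce top mod 973: now compute (16/973).
Pull out 2^4: since 973 ≡ 5 (mod 8), (2/973) = -1, so (2/973)^4 = +1.
Reached (1/973) = 1. Collecting the sign flips along the way, the symbol is +1.

1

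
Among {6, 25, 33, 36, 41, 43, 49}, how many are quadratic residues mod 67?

5

(6/67) = +1 → QR.
(25/67) = +1 → QR.
(33/67) = +1 → QR.
(36/67) = +1 → QR.
(41/67) = -1 → non-residue.
(43/67) = -1 → non-residue.
(49/67) = +1 → QR.
Total quadratic residues among the 7: 5.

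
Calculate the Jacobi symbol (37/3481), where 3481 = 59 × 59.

1

Reciprocity: 37 ≡ 1 and 3481 ≡ 1 (mod 4), so (37/3481) = +(3481/37).
Reduce top mod 37: now compute (3/37).
Reciprocity: 3 ≡ 3 and 37 ≡ 1 (mod 4), so (3/37) = +(37/3).
Reduce top mod 3: now compute (1/3).
Reached (1/3) = 1. Collecting the sign flips along the way, the symbol is +1.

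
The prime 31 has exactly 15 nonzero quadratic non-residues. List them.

3, 6, 11, 12, 13, 15, 17, 21, 22, 23, 24, 26, 27, 29, 30

Square k = 1,…,15 (k and 31−k give the same square):
1²=1, 2²=4, 3²=9, 4²=16, 5²=25, 6²≡5, 7²≡18, 8²≡2, 9²≡19, 10²≡7, 11²≡28, 12²≡20, 13²≡14, 14²≡10, 15²≡8 (mod 31).
The residues are {1, 2, 4, 5, 7, 8, 9, 10, 14, 16, 18, 19, 20, 25, 28}; the non-residues are the remaining 15 nonzero classes.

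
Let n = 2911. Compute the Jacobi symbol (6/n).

Pull out 2: since 2911 ≡ 7 (mod 8), (2/2911) = +1.
Reciprocity: 3 ≡ 3 and 2911 ≡ 3 (mod 4), so (3/2911) = −(2911/3).
Reduce top mod 3: now compute (1/3).
Reached (1/3) = 1. Collecting the sign flips along the way, the symbol is -1.

-1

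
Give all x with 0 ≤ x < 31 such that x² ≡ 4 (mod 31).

2, 29

Since 31 ≡ 3 (mod 4), a square root of 4 is 4^((31+1)/4) = 4^8 mod 31.
Repeated squaring: 4^2≡16, 4^4≡8, 4^8≡2 (mod 31).
4^8 = 4^(8) ≡ 2 (mod 31).
Check: 2² = 4 ≡ 4 (mod 31). The two roots are 2 and 29.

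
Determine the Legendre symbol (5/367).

Reciprocity: 5 ≡ 1 and 367 ≡ 3 (mod 4), so (5/367) = +(367/5).
Reduce top mod 5: now compute (2/5).
Pull out 2: since 5 ≡ 5 (mod 8), (2/5) = -1.
Reached (1/5) = 1. Collecting the sign flips along the way, the symbol is -1.

-1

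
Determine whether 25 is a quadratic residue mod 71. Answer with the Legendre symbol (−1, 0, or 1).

1

Euler's criterion: (25/71) ≡ 25^35 (mod 71).
25^2 ≡ 57 (mod 71)
25^4 ≡ 54 (mod 71)
25^8 ≡ 5 (mod 71)
25^16 ≡ 25 (mod 71)
25^32 ≡ 57 (mod 71)
25^35 = 25^(32+2+1) ≡ 1 (mod 71).
Result is 1, so (25/71) = 1.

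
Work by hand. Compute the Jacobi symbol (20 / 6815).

Pull out 2^2: since 6815 ≡ 7 (mod 8), (2/6815) = +1, so (2/6815)^2 = +1.
Reciprocity: 5 ≡ 1 and 6815 ≡ 3 (mod 4), so (5/6815) = +(6815/5).
Reduce top mod 5: now compute (0/5).
Top reduces to 0: gcd > 1, so the symbol is 0.

0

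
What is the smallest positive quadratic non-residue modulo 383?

5

(2/383) = +1, so 2 is a residue.
(3/383) = +1, so 3 is a residue.
(4/383) = +1, so 4 is a residue.
(5/383) = −1, so 5 is the smallest positive non-residue mod 383.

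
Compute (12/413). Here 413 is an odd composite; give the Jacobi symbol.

-1

Pull out 2^2: since 413 ≡ 5 (mod 8), (2/413) = -1, so (2/413)^2 = +1.
Reciprocity: 3 ≡ 3 and 413 ≡ 1 (mod 4), so (3/413) = +(413/3).
Reduce top mod 3: now compute (2/3).
Pull out 2: since 3 ≡ 3 (mod 8), (2/3) = -1.
Reached (1/3) = 1. Collecting the sign flips along the way, the symbol is -1.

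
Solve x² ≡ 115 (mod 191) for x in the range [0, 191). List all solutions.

Since 191 ≡ 3 (mod 4), a square root of 115 is 115^((191+1)/4) = 115^48 mod 191.
Repeated squaring: 115^2≡46, 115^4≡15, 115^8≡34, 115^16≡10, 115^32≡100 (mod 191).
115^48 = 115^(32+16) ≡ 45 (mod 191).
Check: 45² = 2025 ≡ 115 (mod 191). The two roots are 45 and 146.

45, 146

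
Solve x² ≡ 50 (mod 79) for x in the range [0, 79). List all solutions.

34, 45

Since 79 ≡ 3 (mod 4), a square root of 50 is 50^((79+1)/4) = 50^20 mod 79.
Repeated squaring: 50^2≡51, 50^4≡73, 50^8≡36, 50^16≡32 (mod 79).
50^20 = 50^(16+4) ≡ 45 (mod 79).
Check: 45² = 2025 ≡ 50 (mod 79). The two roots are 34 and 45.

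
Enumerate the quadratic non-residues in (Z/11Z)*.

2 6 7 8 10

Square k = 1,…,5 (k and 11−k give the same square):
1²=1, 2²=4, 3²=9, 4²≡5, 5²≡3 (mod 11).
The residues are {1, 3, 4, 5, 9}; the non-residues are the remaining 5 nonzero classes.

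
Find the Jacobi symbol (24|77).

1

Pull out 2^3: since 77 ≡ 5 (mod 8), (2/77) = -1, so (2/77)^3 = -1.
Reciprocity: 3 ≡ 3 and 77 ≡ 1 (mod 4), so (3/77) = +(77/3).
Reduce top mod 3: now compute (2/3).
Pull out 2: since 3 ≡ 3 (mod 8), (2/3) = -1.
Reached (1/3) = 1. Collecting the sign flips along the way, the symbol is +1.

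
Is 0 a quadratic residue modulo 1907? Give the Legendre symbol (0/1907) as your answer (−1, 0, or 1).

0

Top reduces to 0: gcd > 1, so the symbol is 0.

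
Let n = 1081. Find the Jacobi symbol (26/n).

Pull out 2: since 1081 ≡ 1 (mod 8), (2/1081) = +1.
Reciprocity: 13 ≡ 1 and 1081 ≡ 1 (mod 4), so (13/1081) = +(1081/13).
Reduce top mod 13: now compute (2/13).
Pull out 2: since 13 ≡ 5 (mod 8), (2/13) = -1.
Reached (1/13) = 1. Collecting the sign flips along the way, the symbol is -1.

-1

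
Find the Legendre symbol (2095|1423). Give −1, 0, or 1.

First reduce: 2095 ≡ 672 (mod 1423).
Pull out 2^5: since 1423 ≡ 7 (mod 8), (2/1423) = +1, so (2/1423)^5 = +1.
Reciprocity: 21 ≡ 1 and 1423 ≡ 3 (mod 4), so (21/1423) = +(1423/21).
Reduce top mod 21: now compute (16/21).
Pull out 2^4: since 21 ≡ 5 (mod 8), (2/21) = -1, so (2/21)^4 = +1.
Reached (1/21) = 1. Collecting the sign flips along the way, the symbol is +1.

1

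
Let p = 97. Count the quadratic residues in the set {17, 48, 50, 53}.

3

(17/97) = -1 → non-residue.
(48/97) = +1 → QR.
(50/97) = +1 → QR.
(53/97) = +1 → QR.
Total quadratic residues among the 4: 3.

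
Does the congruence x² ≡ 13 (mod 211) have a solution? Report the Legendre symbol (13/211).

1

Reciprocity: 13 ≡ 1 and 211 ≡ 3 (mod 4), so (13/211) = +(211/13).
Reduce top mod 13: now compute (3/13).
Reciprocity: 3 ≡ 3 and 13 ≡ 1 (mod 4), so (3/13) = +(13/3).
Reduce top mod 3: now compute (1/3).
Reached (1/3) = 1. Collecting the sign flips along the way, the symbol is +1.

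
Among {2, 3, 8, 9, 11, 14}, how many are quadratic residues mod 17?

(2/17) = +1 → QR.
(3/17) = -1 → non-residue.
(8/17) = +1 → QR.
(9/17) = +1 → QR.
(11/17) = -1 → non-residue.
(14/17) = -1 → non-residue.
Total quadratic residues among the 6: 3.

3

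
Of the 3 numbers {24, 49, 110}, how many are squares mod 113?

1

(24/113) = -1 → non-residue.
(49/113) = +1 → QR.
(110/113) = -1 → non-residue.
Total quadratic residues among the 3: 1.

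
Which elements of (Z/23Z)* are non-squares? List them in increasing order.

5 7 10 11 14 15 17 19 20 21 22

Square k = 1,…,11 (k and 23−k give the same square):
1²=1, 2²=4, 3²=9, 4²=16, 5²≡2, 6²≡13, 7²≡3, 8²≡18, 9²≡12, 10²≡8, 11²≡6 (mod 23).
The residues are {1, 2, 3, 4, 6, 8, 9, 12, 13, 16, 18}; the non-residues are the remaining 11 nonzero classes.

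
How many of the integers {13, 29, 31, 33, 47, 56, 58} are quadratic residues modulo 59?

1

(13/59) = -1 → non-residue.
(29/59) = +1 → QR.
(31/59) = -1 → non-residue.
(33/59) = -1 → non-residue.
(47/59) = -1 → non-residue.
(56/59) = -1 → non-residue.
(58/59) = -1 → non-residue.
Total quadratic residues among the 7: 1.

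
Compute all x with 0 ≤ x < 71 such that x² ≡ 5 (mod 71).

Since 71 ≡ 3 (mod 4), a square root of 5 is 5^((71+1)/4) = 5^18 mod 71.
Repeated squaring: 5^2≡25, 5^4≡57, 5^8≡54, 5^16≡5 (mod 71).
5^18 = 5^(16+2) ≡ 54 (mod 71).
Check: 54² = 2916 ≡ 5 (mod 71). The two roots are 17 and 54.

17, 54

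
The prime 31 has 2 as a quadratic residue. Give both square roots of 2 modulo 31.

Since 31 ≡ 3 (mod 4), a square root of 2 is 2^((31+1)/4) = 2^8 mod 31.
Repeated squaring: 2^2≡4, 2^4≡16, 2^8≡8 (mod 31).
2^8 = 2^(8) ≡ 8 (mod 31).
Check: 8² = 64 ≡ 2 (mod 31). The two roots are 8 and 23.

8, 23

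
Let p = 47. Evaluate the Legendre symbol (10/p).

Euler's criterion: (10/47) ≡ 10^23 (mod 47).
10^2 ≡ 6 (mod 47)
10^4 ≡ 36 (mod 47)
10^8 ≡ 27 (mod 47)
10^16 ≡ 24 (mod 47)
10^23 = 10^(16+4+2+1) ≡ 46 (mod 47).
Result is 46 ≡ −1, so (10/47) = −1.

-1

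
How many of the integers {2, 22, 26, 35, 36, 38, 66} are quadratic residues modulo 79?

(2/79) = +1 → QR.
(22/79) = +1 → QR.
(26/79) = +1 → QR.
(35/79) = -1 → non-residue.
(36/79) = +1 → QR.
(38/79) = +1 → QR.
(66/79) = -1 → non-residue.
Total quadratic residues among the 7: 5.

5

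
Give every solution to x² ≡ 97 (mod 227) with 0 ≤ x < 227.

18, 209

Since 227 ≡ 3 (mod 4), a square root of 97 is 97^((227+1)/4) = 97^57 mod 227.
Repeated squaring: 97^2≡102, 97^4≡189, 97^8≡82, 97^16≡141, 97^32≡132 (mod 227).
97^57 = 97^(32+16+8+1) ≡ 209 (mod 227).
Check: 209² = 43681 ≡ 97 (mod 227). The two roots are 18 and 209.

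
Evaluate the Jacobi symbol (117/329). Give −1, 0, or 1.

Reciprocity: 117 ≡ 1 and 329 ≡ 1 (mod 4), so (117/329) = +(329/117).
Reduce top mod 117: now compute (95/117).
Reciprocity: 95 ≡ 3 and 117 ≡ 1 (mod 4), so (95/117) = +(117/95).
Reduce top mod 95: now compute (22/95).
Pull out 2: since 95 ≡ 7 (mod 8), (2/95) = +1.
Reciprocity: 11 ≡ 3 and 95 ≡ 3 (mod 4), so (11/95) = −(95/11).
Reduce top mod 11: now compute (7/11).
Reciprocity: 7 ≡ 3 and 11 ≡ 3 (mod 4), so (7/11) = −(11/7).
Reduce top mod 7: now compute (4/7).
Pull out 2^2: since 7 ≡ 7 (mod 8), (2/7) = +1, so (2/7)^2 = +1.
Reached (1/7) = 1. Collecting the sign flips along the way, the symbol is +1.

1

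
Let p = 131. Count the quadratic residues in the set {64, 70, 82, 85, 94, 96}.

(64/131) = +1 → QR.
(70/131) = -1 → non-residue.
(82/131) = -1 → non-residue.
(85/131) = -1 → non-residue.
(94/131) = +1 → QR.
(96/131) = -1 → non-residue.
Total quadratic residues among the 6: 2.

2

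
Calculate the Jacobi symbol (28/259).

0

Pull out 2^2: since 259 ≡ 3 (mod 8), (2/259) = -1, so (2/259)^2 = +1.
Reciprocity: 7 ≡ 3 and 259 ≡ 3 (mod 4), so (7/259) = −(259/7).
Reduce top mod 7: now compute (0/7).
Top reduces to 0: gcd > 1, so the symbol is 0.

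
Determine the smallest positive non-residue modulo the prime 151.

3

(2/151) = +1, so 2 is a residue.
(3/151) = −1, so 3 is the smallest positive non-residue mod 151.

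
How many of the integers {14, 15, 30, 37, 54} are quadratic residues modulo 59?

1

(14/59) = -1 → non-residue.
(15/59) = +1 → QR.
(30/59) = -1 → non-residue.
(37/59) = -1 → non-residue.
(54/59) = -1 → non-residue.
Total quadratic residues among the 5: 1.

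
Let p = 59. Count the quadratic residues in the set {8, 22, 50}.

1

(8/59) = -1 → non-residue.
(22/59) = +1 → QR.
(50/59) = -1 → non-residue.
Total quadratic residues among the 3: 1.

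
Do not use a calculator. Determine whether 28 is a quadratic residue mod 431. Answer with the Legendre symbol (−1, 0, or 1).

-1

Euler's criterion: (28/431) ≡ 28^215 (mod 431).
28^2 ≡ 353 (mod 431)
28^4 ≡ 50 (mod 431)
28^8 ≡ 345 (mod 431)
28^16 ≡ 69 (mod 431)
28^32 ≡ 20 (mod 431)
28^64 ≡ 400 (mod 431)
28^128 ≡ 99 (mod 431)
28^215 = 28^(128+64+16+4+2+1) ≡ 430 (mod 431).
Result is 430 ≡ −1, so (28/431) = −1.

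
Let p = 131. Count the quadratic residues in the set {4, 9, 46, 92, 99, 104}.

4

(4/131) = +1 → QR.
(9/131) = +1 → QR.
(46/131) = +1 → QR.
(92/131) = -1 → non-residue.
(99/131) = +1 → QR.
(104/131) = -1 → non-residue.
Total quadratic residues among the 6: 4.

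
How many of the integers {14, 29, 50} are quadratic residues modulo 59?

1

(14/59) = -1 → non-residue.
(29/59) = +1 → QR.
(50/59) = -1 → non-residue.
Total quadratic residues among the 3: 1.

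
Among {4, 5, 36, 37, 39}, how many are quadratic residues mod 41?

5

(4/41) = +1 → QR.
(5/41) = +1 → QR.
(36/41) = +1 → QR.
(37/41) = +1 → QR.
(39/41) = +1 → QR.
Total quadratic residues among the 5: 5.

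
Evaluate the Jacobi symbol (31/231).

Reciprocity: 31 ≡ 3 and 231 ≡ 3 (mod 4), so (31/231) = −(231/31).
Reduce top mod 31: now compute (14/31).
Pull out 2: since 31 ≡ 7 (mod 8), (2/31) = +1.
Reciprocity: 7 ≡ 3 and 31 ≡ 3 (mod 4), so (7/31) = −(31/7).
Reduce top mod 7: now compute (3/7).
Reciprocity: 3 ≡ 3 and 7 ≡ 3 (mod 4), so (3/7) = −(7/3).
Reduce top mod 3: now compute (1/3).
Reached (1/3) = 1. Collecting the sign flips along the way, the symbol is -1.

-1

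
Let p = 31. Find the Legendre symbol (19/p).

Reciprocity: 19 ≡ 3 and 31 ≡ 3 (mod 4), so (19/31) = −(31/19).
Reduce top mod 19: now compute (12/19).
Pull out 2^2: since 19 ≡ 3 (mod 8), (2/19) = -1, so (2/19)^2 = +1.
Reciprocity: 3 ≡ 3 and 19 ≡ 3 (mod 4), so (3/19) = −(19/3).
Reduce top mod 3: now compute (1/3).
Reached (1/3) = 1. Collecting the sign flips along the way, the symbol is +1.

1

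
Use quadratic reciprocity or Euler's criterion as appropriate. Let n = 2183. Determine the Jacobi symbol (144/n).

1

Pull out 2^4: since 2183 ≡ 7 (mod 8), (2/2183) = +1, so (2/2183)^4 = +1.
Reciprocity: 9 ≡ 1 and 2183 ≡ 3 (mod 4), so (9/2183) = +(2183/9).
Reduce top mod 9: now compute (5/9).
Reciprocity: 5 ≡ 1 and 9 ≡ 1 (mod 4), so (5/9) = +(9/5).
Reduce top mod 5: now compute (4/5).
Pull out 2^2: since 5 ≡ 5 (mod 8), (2/5) = -1, so (2/5)^2 = +1.
Reached (1/5) = 1. Collecting the sign flips along the way, the symbol is +1.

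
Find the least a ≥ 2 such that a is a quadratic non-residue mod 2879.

7

(2/2879) = +1, so 2 is a residue.
(3/2879) = +1, so 3 is a residue.
(4/2879) = +1, so 4 is a residue.
(5/2879) = +1, so 5 is a residue.
(6/2879) = +1, so 6 is a residue.
(7/2879) = −1, so 7 is the smallest positive non-residue mod 2879.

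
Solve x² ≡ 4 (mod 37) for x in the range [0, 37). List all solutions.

37 ≡ 1 (mod 4), so we find a root by search.
Trying successive values, 2² = 4 ≡ 4 (mod 37). The other root is 37 − 2 = 35.

2, 35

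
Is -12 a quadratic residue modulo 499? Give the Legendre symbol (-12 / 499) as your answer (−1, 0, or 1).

First reduce: -12 ≡ 487 (mod 499).
Reciprocity: 487 ≡ 3 and 499 ≡ 3 (mod 4), so (487/499) = −(499/487).
Reduce top mod 487: now compute (12/487).
Pull out 2^2: since 487 ≡ 7 (mod 8), (2/487) = +1, so (2/487)^2 = +1.
Reciprocity: 3 ≡ 3 and 487 ≡ 3 (mod 4), so (3/487) = −(487/3).
Reduce top mod 3: now compute (1/3).
Reached (1/3) = 1. Collecting the sign flips along the way, the symbol is +1.

1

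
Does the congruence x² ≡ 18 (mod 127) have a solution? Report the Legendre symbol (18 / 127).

1

Pull out 2: since 127 ≡ 7 (mod 8), (2/127) = +1.
Reciprocity: 9 ≡ 1 and 127 ≡ 3 (mod 4), so (9/127) = +(127/9).
Reduce top mod 9: now compute (1/9).
Reached (1/9) = 1. Collecting the sign flips along the way, the symbol is +1.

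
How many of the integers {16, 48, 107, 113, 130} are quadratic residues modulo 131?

(16/131) = +1 → QR.
(48/131) = +1 → QR.
(107/131) = +1 → QR.
(113/131) = +1 → QR.
(130/131) = -1 → non-residue.
Total quadratic residues among the 5: 4.

4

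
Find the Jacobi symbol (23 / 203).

Reciprocity: 23 ≡ 3 and 203 ≡ 3 (mod 4), so (23/203) = −(203/23).
Reduce top mod 23: now compute (19/23).
Reciprocity: 19 ≡ 3 and 23 ≡ 3 (mod 4), so (19/23) = −(23/19).
Reduce top mod 19: now compute (4/19).
Pull out 2^2: since 19 ≡ 3 (mod 8), (2/19) = -1, so (2/19)^2 = +1.
Reached (1/19) = 1. Collecting the sign flips along the way, the symbol is +1.

1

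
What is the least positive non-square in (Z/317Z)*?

(2/317) = −1, so 2 is the smallest positive non-residue mod 317.

2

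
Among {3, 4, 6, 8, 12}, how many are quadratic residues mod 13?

(3/13) = +1 → QR.
(4/13) = +1 → QR.
(6/13) = -1 → non-residue.
(8/13) = -1 → non-residue.
(12/13) = +1 → QR.
Total quadratic residues among the 5: 3.

3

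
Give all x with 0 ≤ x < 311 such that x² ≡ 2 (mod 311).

66, 245

Since 311 ≡ 3 (mod 4), a square root of 2 is 2^((311+1)/4) = 2^78 mod 311.
Repeated squaring: 2^2≡4, 2^4≡16, 2^8≡256, 2^16≡226, 2^32≡72, 2^64≡208 (mod 311).
2^78 = 2^(64+8+4+2) ≡ 245 (mod 311).
Check: 245² = 60025 ≡ 2 (mod 311). The two roots are 66 and 245.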